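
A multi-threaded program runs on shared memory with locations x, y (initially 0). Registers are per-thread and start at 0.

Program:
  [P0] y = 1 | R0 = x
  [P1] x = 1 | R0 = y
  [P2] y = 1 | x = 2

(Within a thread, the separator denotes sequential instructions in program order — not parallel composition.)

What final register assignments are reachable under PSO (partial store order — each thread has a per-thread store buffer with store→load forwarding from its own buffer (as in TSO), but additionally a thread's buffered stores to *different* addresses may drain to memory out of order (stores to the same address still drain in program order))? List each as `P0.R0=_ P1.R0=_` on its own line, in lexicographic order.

P0.R0=0 P1.R0=0
P0.R0=0 P1.R0=1
P0.R0=1 P1.R0=0
P0.R0=1 P1.R0=1
P0.R0=2 P1.R0=0
P0.R0=2 P1.R0=1

outcome vector order: (P0.R0,P1.R0)
|PSO outcomes| = 6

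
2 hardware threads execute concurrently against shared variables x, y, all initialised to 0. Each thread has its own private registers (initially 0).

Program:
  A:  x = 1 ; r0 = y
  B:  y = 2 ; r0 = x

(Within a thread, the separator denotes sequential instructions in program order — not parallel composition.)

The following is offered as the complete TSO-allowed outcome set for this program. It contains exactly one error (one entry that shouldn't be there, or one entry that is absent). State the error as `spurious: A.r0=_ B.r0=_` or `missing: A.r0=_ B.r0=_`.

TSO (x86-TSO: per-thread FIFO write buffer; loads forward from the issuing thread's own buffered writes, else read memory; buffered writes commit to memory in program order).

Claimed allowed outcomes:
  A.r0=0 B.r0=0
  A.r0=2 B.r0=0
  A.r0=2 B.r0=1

missing: A.r0=0 B.r0=1

outcome vector order: (A.r0,B.r0)
TSO: 4 outcomes — {<0 0>; <0 1>; <2 0>; <2 1>}
TSO∖claimed = {<0 1>}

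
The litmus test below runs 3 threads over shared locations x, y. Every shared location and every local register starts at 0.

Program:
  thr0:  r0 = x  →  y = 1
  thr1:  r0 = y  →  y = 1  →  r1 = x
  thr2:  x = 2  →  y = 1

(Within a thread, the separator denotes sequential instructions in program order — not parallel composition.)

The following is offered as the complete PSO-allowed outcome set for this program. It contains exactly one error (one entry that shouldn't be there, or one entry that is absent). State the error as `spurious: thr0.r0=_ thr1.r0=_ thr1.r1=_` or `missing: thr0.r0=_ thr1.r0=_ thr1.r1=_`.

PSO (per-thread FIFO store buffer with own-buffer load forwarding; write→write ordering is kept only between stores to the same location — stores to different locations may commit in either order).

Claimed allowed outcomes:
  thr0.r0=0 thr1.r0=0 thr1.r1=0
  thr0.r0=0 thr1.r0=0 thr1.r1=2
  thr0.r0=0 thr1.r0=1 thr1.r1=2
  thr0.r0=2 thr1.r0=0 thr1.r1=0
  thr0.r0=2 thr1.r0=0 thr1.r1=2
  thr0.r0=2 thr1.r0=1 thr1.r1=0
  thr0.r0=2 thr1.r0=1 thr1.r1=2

outcome vector order: (thr0.r0,thr1.r0,thr1.r1)
under PSO → (0,0,0) (0,0,2) (0,1,0) (0,1,2) (2,0,0) (2,0,2) (2,1,0) (2,1,2)
PSO∖claimed = {(0,1,0)}

missing: thr0.r0=0 thr1.r0=1 thr1.r1=0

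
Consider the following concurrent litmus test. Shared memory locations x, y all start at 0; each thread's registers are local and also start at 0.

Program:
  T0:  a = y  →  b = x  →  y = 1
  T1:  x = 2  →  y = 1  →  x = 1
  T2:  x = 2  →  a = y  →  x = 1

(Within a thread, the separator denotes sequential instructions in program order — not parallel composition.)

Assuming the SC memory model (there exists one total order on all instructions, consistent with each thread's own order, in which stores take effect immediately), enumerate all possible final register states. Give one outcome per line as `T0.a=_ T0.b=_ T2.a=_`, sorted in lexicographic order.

T0.a=0 T0.b=0 T2.a=0
T0.a=0 T0.b=0 T2.a=1
T0.a=0 T0.b=1 T2.a=0
T0.a=0 T0.b=1 T2.a=1
T0.a=0 T0.b=2 T2.a=0
T0.a=0 T0.b=2 T2.a=1
T0.a=1 T0.b=1 T2.a=0
T0.a=1 T0.b=1 T2.a=1
T0.a=1 T0.b=2 T2.a=0
T0.a=1 T0.b=2 T2.a=1

outcome vector order: (T0.a,T0.b,T2.a)
|SC outcomes| = 10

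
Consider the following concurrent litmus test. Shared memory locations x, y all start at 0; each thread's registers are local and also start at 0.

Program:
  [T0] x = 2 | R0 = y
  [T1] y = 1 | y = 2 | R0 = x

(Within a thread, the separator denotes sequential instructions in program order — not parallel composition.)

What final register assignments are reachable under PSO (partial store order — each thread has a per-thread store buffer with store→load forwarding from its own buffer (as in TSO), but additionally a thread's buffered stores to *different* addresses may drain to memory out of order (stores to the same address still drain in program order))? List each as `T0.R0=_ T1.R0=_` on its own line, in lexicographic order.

T0.R0=0 T1.R0=0
T0.R0=0 T1.R0=2
T0.R0=1 T1.R0=0
T0.R0=1 T1.R0=2
T0.R0=2 T1.R0=0
T0.R0=2 T1.R0=2

outcome vector order: (T0.R0,T1.R0)
|PSO outcomes| = 6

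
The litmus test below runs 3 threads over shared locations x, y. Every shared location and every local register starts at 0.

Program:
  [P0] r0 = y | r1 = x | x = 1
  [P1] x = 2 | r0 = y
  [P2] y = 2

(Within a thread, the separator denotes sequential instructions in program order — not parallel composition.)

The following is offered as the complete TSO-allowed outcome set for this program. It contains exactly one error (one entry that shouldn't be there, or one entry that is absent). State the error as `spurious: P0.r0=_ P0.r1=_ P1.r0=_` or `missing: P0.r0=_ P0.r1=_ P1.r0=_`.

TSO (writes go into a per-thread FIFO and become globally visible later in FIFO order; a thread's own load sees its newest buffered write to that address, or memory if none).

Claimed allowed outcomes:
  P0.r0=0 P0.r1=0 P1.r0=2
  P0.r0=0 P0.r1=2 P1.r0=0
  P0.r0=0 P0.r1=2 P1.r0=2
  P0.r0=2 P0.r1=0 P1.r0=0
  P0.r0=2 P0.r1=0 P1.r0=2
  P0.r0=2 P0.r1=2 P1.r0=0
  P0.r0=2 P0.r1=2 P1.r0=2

missing: P0.r0=0 P0.r1=0 P1.r0=0

outcome vector order: (P0.r0,P0.r1,P1.r0)
TSO (8): 000, 002, 020, 022, 200, 202, 220, 222
TSO∖claimed = {000}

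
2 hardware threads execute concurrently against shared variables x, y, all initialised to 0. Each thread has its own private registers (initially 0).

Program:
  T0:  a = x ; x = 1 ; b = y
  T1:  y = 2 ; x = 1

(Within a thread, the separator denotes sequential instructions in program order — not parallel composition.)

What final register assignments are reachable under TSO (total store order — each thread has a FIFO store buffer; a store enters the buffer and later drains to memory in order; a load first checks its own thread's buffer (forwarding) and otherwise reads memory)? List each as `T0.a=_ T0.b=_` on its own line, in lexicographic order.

outcome vector order: (T0.a,T0.b)
|TSO outcomes| = 3

T0.a=0 T0.b=0
T0.a=0 T0.b=2
T0.a=1 T0.b=2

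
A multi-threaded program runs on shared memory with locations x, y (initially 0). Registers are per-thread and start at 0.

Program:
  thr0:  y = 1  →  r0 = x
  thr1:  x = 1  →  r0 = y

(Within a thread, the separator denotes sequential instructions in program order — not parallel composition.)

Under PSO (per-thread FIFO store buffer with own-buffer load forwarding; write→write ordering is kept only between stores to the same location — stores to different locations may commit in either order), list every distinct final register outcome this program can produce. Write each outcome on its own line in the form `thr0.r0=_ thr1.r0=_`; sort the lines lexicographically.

thr0.r0=0 thr1.r0=0
thr0.r0=0 thr1.r0=1
thr0.r0=1 thr1.r0=0
thr0.r0=1 thr1.r0=1

outcome vector order: (thr0.r0,thr1.r0)
|PSO outcomes| = 4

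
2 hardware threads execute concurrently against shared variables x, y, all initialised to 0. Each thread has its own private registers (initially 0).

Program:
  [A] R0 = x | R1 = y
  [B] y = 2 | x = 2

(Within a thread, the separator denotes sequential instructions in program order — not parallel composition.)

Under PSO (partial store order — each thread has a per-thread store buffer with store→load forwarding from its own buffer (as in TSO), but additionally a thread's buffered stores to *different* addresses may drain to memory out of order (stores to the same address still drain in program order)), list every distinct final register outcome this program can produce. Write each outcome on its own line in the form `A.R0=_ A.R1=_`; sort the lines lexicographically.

A.R0=0 A.R1=0
A.R0=0 A.R1=2
A.R0=2 A.R1=0
A.R0=2 A.R1=2

outcome vector order: (A.R0,A.R1)
|PSO outcomes| = 4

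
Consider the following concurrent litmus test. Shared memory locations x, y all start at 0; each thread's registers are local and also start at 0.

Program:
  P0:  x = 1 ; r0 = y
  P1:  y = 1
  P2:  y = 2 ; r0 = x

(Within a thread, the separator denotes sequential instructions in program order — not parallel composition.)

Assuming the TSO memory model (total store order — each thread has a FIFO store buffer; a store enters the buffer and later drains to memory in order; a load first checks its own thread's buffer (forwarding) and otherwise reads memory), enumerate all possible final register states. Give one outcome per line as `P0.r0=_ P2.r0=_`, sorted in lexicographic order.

P0.r0=0 P2.r0=0
P0.r0=0 P2.r0=1
P0.r0=1 P2.r0=0
P0.r0=1 P2.r0=1
P0.r0=2 P2.r0=0
P0.r0=2 P2.r0=1

outcome vector order: (P0.r0,P2.r0)
|TSO outcomes| = 6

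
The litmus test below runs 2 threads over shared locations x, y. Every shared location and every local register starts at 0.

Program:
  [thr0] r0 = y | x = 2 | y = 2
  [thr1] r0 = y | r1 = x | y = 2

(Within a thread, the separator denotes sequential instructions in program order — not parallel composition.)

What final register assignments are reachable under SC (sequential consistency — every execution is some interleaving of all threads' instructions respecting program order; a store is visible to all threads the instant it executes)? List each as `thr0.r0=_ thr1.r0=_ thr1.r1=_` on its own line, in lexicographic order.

outcome vector order: (thr0.r0,thr1.r0,thr1.r1)
|SC outcomes| = 4

thr0.r0=0 thr1.r0=0 thr1.r1=0
thr0.r0=0 thr1.r0=0 thr1.r1=2
thr0.r0=0 thr1.r0=2 thr1.r1=2
thr0.r0=2 thr1.r0=0 thr1.r1=0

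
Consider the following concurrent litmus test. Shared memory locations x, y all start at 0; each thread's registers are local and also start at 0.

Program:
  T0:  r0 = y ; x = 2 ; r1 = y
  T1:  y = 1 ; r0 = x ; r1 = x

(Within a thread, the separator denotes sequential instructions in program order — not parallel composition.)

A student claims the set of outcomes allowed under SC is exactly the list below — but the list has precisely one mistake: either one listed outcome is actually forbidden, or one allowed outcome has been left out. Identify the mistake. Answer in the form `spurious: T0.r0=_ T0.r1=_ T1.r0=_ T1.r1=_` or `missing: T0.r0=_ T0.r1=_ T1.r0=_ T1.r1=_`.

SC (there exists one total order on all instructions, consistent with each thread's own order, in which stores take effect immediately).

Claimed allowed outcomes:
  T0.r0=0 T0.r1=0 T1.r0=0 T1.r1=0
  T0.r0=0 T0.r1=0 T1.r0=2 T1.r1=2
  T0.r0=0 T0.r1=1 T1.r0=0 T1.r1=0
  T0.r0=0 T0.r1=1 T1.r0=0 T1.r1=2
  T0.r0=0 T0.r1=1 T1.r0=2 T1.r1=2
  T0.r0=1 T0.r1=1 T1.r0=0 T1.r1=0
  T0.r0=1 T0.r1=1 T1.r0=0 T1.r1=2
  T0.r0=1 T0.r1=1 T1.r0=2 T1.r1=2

spurious: T0.r0=0 T0.r1=0 T1.r0=0 T1.r1=0

outcome vector order: (T0.r0,T0.r1,T1.r0,T1.r1)
SC (7): <0 0 2 2> <0 1 0 0> <0 1 0 2> <0 1 2 2> <1 1 0 0> <1 1 0 2> <1 1 2 2>
claimed∖SC = {<0 0 0 0>}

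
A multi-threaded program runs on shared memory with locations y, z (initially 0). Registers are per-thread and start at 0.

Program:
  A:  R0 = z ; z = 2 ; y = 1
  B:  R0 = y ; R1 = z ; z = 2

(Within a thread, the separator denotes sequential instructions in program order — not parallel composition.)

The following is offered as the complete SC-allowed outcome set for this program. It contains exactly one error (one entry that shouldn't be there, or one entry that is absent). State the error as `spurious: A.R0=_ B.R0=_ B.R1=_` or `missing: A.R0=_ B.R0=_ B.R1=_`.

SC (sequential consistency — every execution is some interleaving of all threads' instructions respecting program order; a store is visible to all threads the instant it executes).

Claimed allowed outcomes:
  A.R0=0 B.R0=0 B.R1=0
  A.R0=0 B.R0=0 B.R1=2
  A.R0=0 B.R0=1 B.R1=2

outcome vector order: (A.R0,B.R0,B.R1)
under SC → 0/0/0; 0/0/2; 0/1/2; 2/0/0
SC∖claimed = {2/0/0}

missing: A.R0=2 B.R0=0 B.R1=0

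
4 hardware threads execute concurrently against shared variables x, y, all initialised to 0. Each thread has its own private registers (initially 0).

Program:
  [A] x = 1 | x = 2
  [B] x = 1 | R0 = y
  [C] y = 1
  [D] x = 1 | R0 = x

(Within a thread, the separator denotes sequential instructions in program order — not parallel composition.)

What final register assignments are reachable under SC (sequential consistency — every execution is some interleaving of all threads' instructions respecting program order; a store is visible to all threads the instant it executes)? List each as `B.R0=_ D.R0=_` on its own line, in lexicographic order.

B.R0=0 D.R0=1
B.R0=0 D.R0=2
B.R0=1 D.R0=1
B.R0=1 D.R0=2

outcome vector order: (B.R0,D.R0)
|SC outcomes| = 4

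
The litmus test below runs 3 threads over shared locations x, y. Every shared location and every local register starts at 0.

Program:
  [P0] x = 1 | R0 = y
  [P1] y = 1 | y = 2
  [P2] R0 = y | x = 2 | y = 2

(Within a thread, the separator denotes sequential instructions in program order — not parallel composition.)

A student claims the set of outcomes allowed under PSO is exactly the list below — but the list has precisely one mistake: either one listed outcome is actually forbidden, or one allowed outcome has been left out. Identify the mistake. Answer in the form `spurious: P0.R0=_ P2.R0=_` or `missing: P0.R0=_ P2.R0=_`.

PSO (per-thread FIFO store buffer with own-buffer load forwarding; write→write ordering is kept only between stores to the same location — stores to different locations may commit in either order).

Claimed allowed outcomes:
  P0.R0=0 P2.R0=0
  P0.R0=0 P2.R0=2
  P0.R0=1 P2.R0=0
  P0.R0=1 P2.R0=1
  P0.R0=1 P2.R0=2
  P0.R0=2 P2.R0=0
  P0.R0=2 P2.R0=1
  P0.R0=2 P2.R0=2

outcome vector order: (P0.R0,P2.R0)
[PSO] allowed = {(0,0), (0,1), (0,2), (1,0), (1,1), (1,2), (2,0), (2,1), (2,2)}
PSO∖claimed = {(0,1)}

missing: P0.R0=0 P2.R0=1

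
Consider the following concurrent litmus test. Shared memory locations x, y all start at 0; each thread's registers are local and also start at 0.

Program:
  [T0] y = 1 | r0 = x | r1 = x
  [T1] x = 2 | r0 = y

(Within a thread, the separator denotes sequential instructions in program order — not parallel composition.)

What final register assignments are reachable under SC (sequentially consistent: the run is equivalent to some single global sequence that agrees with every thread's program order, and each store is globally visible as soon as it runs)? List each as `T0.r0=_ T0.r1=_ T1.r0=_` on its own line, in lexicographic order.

outcome vector order: (T0.r0,T0.r1,T1.r0)
|SC outcomes| = 4

T0.r0=0 T0.r1=0 T1.r0=1
T0.r0=0 T0.r1=2 T1.r0=1
T0.r0=2 T0.r1=2 T1.r0=0
T0.r0=2 T0.r1=2 T1.r0=1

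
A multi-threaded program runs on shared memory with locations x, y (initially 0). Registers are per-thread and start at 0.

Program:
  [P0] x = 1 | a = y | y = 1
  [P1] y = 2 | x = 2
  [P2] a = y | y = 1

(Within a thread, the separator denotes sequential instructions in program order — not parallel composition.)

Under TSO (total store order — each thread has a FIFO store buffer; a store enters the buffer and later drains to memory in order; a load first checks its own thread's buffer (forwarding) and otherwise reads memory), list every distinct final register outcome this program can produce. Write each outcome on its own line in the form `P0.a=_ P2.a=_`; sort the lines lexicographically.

P0.a=0 P2.a=0
P0.a=0 P2.a=1
P0.a=0 P2.a=2
P0.a=1 P2.a=0
P0.a=1 P2.a=2
P0.a=2 P2.a=0
P0.a=2 P2.a=1
P0.a=2 P2.a=2

outcome vector order: (P0.a,P2.a)
|TSO outcomes| = 8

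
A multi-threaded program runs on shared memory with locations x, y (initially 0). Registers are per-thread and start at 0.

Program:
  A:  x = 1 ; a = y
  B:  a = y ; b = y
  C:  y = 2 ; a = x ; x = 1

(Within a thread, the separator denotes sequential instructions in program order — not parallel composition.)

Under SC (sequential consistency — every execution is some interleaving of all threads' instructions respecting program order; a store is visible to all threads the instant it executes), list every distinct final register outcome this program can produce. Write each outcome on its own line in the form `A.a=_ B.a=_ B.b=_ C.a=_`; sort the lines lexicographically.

outcome vector order: (A.a,B.a,B.b,C.a)
|SC outcomes| = 9

A.a=0 B.a=0 B.b=0 C.a=1
A.a=0 B.a=0 B.b=2 C.a=1
A.a=0 B.a=2 B.b=2 C.a=1
A.a=2 B.a=0 B.b=0 C.a=0
A.a=2 B.a=0 B.b=0 C.a=1
A.a=2 B.a=0 B.b=2 C.a=0
A.a=2 B.a=0 B.b=2 C.a=1
A.a=2 B.a=2 B.b=2 C.a=0
A.a=2 B.a=2 B.b=2 C.a=1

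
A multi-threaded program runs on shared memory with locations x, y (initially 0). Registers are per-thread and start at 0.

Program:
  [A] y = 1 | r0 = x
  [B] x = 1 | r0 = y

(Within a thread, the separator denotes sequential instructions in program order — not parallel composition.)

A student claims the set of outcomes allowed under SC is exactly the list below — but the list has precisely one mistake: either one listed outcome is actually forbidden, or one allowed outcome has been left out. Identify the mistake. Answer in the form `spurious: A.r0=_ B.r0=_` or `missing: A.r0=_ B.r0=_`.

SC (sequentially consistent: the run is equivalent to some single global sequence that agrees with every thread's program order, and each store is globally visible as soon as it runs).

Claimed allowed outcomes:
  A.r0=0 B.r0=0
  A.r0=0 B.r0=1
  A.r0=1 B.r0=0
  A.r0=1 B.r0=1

spurious: A.r0=0 B.r0=0

outcome vector order: (A.r0,B.r0)
SC: 3 outcomes — {0/1 1/0 1/1}
claimed∖SC = {0/0}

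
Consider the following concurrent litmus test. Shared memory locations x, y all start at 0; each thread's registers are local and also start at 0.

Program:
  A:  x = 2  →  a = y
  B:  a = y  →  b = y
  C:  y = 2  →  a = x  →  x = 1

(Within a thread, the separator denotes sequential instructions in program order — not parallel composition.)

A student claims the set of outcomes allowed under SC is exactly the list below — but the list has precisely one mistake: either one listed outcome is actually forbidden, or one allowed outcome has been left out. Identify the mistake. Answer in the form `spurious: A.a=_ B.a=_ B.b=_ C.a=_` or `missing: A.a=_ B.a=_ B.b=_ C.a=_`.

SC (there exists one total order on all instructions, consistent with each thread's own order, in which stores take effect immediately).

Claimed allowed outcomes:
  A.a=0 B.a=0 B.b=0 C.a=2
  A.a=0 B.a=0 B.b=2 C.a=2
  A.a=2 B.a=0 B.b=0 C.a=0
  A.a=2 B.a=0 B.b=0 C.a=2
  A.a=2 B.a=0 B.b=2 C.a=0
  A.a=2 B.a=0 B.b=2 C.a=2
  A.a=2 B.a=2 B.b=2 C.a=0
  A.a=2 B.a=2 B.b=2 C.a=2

missing: A.a=0 B.a=2 B.b=2 C.a=2

outcome vector order: (A.a,B.a,B.b,C.a)
under SC → (0,0,0,2); (0,0,2,2); (0,2,2,2); (2,0,0,0); (2,0,0,2); (2,0,2,0); (2,0,2,2); (2,2,2,0); (2,2,2,2)
SC∖claimed = {(0,2,2,2)}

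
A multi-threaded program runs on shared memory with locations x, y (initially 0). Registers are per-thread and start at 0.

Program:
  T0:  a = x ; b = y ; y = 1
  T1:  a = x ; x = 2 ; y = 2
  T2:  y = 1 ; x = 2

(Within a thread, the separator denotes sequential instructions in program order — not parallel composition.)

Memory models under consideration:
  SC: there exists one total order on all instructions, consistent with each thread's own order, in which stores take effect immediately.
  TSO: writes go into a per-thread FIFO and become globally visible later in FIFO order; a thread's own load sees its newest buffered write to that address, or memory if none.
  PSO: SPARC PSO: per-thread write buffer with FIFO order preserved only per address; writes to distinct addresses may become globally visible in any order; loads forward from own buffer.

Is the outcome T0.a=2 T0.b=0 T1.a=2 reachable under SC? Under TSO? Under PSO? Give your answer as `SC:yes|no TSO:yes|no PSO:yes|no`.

outcome vector order: (T0.a,T0.b,T1.a)
SC (11): 0/0/0, 0/0/2, 0/1/0, 0/1/2, 0/2/0, 0/2/2, 2/0/0, 2/1/0, 2/1/2, 2/2/0, 2/2/2
TSO (11): 0/0/0, 0/0/2, 0/1/0, 0/1/2, 0/2/0, 0/2/2, 2/0/0, 2/1/0, 2/1/2, 2/2/0, 2/2/2
PSO (12): 0/0/0, 0/0/2, 0/1/0, 0/1/2, 0/2/0, 0/2/2, 2/0/0, 2/0/2, 2/1/0, 2/1/2, 2/2/0, 2/2/2
target 2/0/2 ∈ {PSO}

SC:no TSO:no PSO:yes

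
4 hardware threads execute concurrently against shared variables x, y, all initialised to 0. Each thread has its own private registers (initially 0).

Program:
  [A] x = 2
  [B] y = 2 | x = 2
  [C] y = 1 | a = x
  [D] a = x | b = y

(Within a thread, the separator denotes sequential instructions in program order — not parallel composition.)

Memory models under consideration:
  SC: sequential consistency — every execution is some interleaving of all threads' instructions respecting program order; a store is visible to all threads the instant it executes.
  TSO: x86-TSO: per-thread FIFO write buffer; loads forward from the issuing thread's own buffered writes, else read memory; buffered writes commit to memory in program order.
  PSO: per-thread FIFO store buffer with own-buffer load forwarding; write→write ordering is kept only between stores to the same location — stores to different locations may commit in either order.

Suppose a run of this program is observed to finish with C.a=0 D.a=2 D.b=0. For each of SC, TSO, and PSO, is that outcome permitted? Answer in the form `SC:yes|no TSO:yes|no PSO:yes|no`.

outcome vector order: (C.a,D.a,D.b)
[SC] allowed = {0/0/0 0/0/1 0/0/2 0/2/1 0/2/2 2/0/0 2/0/1 2/0/2 2/2/0 2/2/1 2/2/2}
[TSO] allowed = {0/0/0 0/0/1 0/0/2 0/2/0 0/2/1 0/2/2 2/0/0 2/0/1 2/0/2 2/2/0 2/2/1 2/2/2}
[PSO] allowed = {0/0/0 0/0/1 0/0/2 0/2/0 0/2/1 0/2/2 2/0/0 2/0/1 2/0/2 2/2/0 2/2/1 2/2/2}
target 0/2/0 ∈ {TSO,PSO}

SC:no TSO:yes PSO:yes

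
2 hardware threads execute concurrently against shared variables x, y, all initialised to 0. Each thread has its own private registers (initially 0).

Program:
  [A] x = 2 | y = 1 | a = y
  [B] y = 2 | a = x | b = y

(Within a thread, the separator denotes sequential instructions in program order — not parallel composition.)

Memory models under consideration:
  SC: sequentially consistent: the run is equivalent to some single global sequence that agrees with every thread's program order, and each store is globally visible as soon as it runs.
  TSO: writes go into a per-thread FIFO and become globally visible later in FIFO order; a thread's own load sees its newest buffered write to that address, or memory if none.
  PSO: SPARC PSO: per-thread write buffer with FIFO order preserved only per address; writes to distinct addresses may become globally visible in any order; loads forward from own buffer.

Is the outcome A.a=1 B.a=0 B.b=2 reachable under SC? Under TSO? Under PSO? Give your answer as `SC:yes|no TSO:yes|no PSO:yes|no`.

SC:yes TSO:yes PSO:yes

outcome vector order: (A.a,B.a,B.b)
[SC] allowed = {(1,0,1), (1,0,2), (1,2,1), (1,2,2), (2,2,2)}
[TSO] allowed = {(1,0,1), (1,0,2), (1,2,1), (1,2,2), (2,0,2), (2,2,2)}
[PSO] allowed = {(1,0,1), (1,0,2), (1,2,1), (1,2,2), (2,0,2), (2,2,2)}
target (1,0,2) ∈ {SC,TSO,PSO}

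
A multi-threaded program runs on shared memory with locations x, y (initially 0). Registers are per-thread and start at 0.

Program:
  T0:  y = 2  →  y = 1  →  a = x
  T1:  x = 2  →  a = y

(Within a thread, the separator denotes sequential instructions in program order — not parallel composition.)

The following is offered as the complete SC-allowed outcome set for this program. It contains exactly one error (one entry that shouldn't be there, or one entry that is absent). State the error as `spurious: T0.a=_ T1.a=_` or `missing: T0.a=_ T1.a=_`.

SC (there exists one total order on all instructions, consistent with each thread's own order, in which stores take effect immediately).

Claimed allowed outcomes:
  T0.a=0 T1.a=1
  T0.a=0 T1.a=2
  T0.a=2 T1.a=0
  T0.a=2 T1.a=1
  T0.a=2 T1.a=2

outcome vector order: (T0.a,T1.a)
[SC] allowed = {0/1 2/0 2/1 2/2}
claimed∖SC = {0/2}

spurious: T0.a=0 T1.a=2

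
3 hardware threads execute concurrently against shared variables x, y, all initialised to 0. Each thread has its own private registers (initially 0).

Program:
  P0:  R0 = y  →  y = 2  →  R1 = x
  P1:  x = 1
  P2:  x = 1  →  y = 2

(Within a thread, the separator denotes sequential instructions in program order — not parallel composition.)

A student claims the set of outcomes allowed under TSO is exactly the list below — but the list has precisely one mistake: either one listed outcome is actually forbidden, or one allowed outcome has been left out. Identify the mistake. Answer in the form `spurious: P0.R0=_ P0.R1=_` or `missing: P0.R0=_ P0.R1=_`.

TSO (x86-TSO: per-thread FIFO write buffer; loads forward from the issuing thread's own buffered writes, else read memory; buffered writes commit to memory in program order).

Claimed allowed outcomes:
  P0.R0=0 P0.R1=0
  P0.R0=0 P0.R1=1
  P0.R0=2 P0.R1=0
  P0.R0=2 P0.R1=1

spurious: P0.R0=2 P0.R1=0

outcome vector order: (P0.R0,P0.R1)
under TSO → <0 0>, <0 1>, <2 1>
claimed∖TSO = {<2 0>}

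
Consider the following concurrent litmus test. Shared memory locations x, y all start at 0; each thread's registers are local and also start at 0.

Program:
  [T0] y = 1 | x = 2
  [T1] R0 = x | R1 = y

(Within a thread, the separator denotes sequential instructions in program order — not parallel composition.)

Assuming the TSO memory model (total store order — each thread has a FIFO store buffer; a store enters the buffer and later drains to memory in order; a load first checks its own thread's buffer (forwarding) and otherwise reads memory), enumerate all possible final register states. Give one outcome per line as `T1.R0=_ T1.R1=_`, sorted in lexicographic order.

outcome vector order: (T1.R0,T1.R1)
|TSO outcomes| = 3

T1.R0=0 T1.R1=0
T1.R0=0 T1.R1=1
T1.R0=2 T1.R1=1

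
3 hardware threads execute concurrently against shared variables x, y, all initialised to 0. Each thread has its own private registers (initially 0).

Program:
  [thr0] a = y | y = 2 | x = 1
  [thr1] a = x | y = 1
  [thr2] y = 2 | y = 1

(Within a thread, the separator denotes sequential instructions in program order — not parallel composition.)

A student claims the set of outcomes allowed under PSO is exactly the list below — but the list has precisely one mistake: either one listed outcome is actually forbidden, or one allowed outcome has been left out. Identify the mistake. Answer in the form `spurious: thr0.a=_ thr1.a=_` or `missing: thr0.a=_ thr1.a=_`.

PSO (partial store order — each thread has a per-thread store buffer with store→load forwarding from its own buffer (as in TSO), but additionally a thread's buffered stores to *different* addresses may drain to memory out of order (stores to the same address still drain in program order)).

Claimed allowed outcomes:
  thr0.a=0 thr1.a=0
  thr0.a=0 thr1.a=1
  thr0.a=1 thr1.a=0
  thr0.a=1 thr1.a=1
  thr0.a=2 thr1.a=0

missing: thr0.a=2 thr1.a=1

outcome vector order: (thr0.a,thr1.a)
PSO (6): 0/0; 0/1; 1/0; 1/1; 2/0; 2/1
PSO∖claimed = {2/1}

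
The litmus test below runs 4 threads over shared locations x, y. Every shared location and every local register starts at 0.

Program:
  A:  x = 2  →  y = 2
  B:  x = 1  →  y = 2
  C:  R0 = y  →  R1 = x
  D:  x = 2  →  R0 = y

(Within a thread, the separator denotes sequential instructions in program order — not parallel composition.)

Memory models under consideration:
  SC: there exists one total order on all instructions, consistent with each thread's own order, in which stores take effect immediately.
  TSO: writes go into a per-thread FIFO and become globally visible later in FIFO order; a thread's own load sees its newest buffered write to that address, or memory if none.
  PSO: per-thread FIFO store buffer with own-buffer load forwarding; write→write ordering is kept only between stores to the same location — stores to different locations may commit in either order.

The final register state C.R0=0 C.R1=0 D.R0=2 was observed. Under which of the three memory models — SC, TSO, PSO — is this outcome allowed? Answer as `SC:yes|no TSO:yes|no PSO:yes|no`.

SC:yes TSO:yes PSO:yes

outcome vector order: (C.R0,C.R1,D.R0)
[SC] allowed = {000; 002; 010; 012; 020; 022; 210; 212; 220; 222}
[TSO] allowed = {000; 002; 010; 012; 020; 022; 210; 212; 220; 222}
[PSO] allowed = {000; 002; 010; 012; 020; 022; 200; 202; 210; 212; 220; 222}
target 002 ∈ {SC,TSO,PSO}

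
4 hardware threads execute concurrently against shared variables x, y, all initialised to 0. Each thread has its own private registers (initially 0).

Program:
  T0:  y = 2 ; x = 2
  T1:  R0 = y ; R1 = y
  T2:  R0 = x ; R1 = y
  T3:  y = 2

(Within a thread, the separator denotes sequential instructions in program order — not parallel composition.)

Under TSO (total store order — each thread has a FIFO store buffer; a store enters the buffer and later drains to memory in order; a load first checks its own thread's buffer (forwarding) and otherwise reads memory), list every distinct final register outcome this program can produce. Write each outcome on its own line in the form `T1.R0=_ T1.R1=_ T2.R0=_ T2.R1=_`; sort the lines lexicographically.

outcome vector order: (T1.R0,T1.R1,T2.R0,T2.R1)
|TSO outcomes| = 9

T1.R0=0 T1.R1=0 T2.R0=0 T2.R1=0
T1.R0=0 T1.R1=0 T2.R0=0 T2.R1=2
T1.R0=0 T1.R1=0 T2.R0=2 T2.R1=2
T1.R0=0 T1.R1=2 T2.R0=0 T2.R1=0
T1.R0=0 T1.R1=2 T2.R0=0 T2.R1=2
T1.R0=0 T1.R1=2 T2.R0=2 T2.R1=2
T1.R0=2 T1.R1=2 T2.R0=0 T2.R1=0
T1.R0=2 T1.R1=2 T2.R0=0 T2.R1=2
T1.R0=2 T1.R1=2 T2.R0=2 T2.R1=2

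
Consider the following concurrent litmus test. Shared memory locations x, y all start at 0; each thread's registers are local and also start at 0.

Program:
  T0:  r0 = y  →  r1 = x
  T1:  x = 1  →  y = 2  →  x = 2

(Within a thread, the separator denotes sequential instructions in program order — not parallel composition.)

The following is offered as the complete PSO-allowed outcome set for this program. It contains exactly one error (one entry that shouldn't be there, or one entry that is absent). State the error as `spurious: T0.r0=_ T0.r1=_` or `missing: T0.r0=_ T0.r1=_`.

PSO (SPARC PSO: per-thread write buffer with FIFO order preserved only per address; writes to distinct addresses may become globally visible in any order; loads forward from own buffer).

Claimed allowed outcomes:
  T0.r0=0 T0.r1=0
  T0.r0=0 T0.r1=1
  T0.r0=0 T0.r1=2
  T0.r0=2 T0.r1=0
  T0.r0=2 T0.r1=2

outcome vector order: (T0.r0,T0.r1)
PSO: 6 outcomes — {00, 01, 02, 20, 21, 22}
PSO∖claimed = {21}

missing: T0.r0=2 T0.r1=1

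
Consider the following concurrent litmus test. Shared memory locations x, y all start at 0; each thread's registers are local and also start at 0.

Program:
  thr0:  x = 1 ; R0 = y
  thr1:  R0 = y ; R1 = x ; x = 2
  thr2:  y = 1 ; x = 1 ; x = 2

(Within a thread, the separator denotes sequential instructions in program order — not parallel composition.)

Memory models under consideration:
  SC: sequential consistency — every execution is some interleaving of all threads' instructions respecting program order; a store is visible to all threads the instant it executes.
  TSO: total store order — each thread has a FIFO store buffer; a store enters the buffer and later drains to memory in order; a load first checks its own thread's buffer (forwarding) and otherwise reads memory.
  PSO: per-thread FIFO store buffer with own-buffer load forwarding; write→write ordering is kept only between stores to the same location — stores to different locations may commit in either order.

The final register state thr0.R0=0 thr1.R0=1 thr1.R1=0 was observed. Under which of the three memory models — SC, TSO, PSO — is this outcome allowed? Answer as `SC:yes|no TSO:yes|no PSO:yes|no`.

outcome vector order: (thr0.R0,thr1.R0,thr1.R1)
SC: 11 outcomes — {000, 001, 002, 011, 012, 100, 101, 102, 110, 111, 112}
TSO: 12 outcomes — {000, 001, 002, 010, 011, 012, 100, 101, 102, 110, 111, 112}
PSO: 12 outcomes — {000, 001, 002, 010, 011, 012, 100, 101, 102, 110, 111, 112}
target 010 ∈ {TSO,PSO}

SC:no TSO:yes PSO:yes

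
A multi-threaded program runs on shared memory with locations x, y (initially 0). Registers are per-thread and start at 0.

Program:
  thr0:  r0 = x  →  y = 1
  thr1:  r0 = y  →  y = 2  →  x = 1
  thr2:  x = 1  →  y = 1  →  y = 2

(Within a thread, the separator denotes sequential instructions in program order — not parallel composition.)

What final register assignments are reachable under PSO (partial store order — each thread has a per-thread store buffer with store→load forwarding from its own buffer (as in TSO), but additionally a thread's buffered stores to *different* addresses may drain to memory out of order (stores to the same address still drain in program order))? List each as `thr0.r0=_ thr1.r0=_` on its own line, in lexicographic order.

outcome vector order: (thr0.r0,thr1.r0)
|PSO outcomes| = 6

thr0.r0=0 thr1.r0=0
thr0.r0=0 thr1.r0=1
thr0.r0=0 thr1.r0=2
thr0.r0=1 thr1.r0=0
thr0.r0=1 thr1.r0=1
thr0.r0=1 thr1.r0=2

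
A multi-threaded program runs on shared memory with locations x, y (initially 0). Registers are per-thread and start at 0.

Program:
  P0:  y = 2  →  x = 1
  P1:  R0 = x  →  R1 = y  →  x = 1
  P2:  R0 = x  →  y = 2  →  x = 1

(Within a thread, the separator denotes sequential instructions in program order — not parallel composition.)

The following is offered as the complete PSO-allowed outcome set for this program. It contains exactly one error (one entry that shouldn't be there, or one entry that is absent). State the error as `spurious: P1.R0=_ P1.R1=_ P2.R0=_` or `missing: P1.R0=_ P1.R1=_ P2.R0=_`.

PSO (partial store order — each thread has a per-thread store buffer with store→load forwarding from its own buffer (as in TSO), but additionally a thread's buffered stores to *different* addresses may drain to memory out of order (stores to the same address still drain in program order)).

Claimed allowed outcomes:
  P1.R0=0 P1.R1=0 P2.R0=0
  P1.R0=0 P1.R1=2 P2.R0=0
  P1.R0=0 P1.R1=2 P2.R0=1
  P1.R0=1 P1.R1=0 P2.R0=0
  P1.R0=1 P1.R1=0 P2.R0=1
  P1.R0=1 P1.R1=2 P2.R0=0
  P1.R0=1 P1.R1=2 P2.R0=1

outcome vector order: (P1.R0,P1.R1,P2.R0)
PSO: 8 outcomes — {0/0/0; 0/0/1; 0/2/0; 0/2/1; 1/0/0; 1/0/1; 1/2/0; 1/2/1}
PSO∖claimed = {0/0/1}

missing: P1.R0=0 P1.R1=0 P2.R0=1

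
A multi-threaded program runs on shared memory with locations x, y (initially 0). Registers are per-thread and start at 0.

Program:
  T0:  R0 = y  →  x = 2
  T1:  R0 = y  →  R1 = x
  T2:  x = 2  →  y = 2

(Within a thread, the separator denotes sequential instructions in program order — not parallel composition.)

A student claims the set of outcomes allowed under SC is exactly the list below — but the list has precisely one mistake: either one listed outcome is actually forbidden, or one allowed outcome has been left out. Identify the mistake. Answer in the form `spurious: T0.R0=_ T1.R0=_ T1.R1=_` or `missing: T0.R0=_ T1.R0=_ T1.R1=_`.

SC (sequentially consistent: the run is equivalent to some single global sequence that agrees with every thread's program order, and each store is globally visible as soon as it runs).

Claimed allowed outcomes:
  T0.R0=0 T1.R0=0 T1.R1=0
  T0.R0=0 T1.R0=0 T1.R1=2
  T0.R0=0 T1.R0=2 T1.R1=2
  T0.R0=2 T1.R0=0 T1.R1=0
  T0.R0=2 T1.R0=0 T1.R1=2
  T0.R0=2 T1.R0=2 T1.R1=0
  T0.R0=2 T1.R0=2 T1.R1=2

spurious: T0.R0=2 T1.R0=2 T1.R1=0

outcome vector order: (T0.R0,T1.R0,T1.R1)
under SC → <0 0 0>, <0 0 2>, <0 2 2>, <2 0 0>, <2 0 2>, <2 2 2>
claimed∖SC = {<2 2 0>}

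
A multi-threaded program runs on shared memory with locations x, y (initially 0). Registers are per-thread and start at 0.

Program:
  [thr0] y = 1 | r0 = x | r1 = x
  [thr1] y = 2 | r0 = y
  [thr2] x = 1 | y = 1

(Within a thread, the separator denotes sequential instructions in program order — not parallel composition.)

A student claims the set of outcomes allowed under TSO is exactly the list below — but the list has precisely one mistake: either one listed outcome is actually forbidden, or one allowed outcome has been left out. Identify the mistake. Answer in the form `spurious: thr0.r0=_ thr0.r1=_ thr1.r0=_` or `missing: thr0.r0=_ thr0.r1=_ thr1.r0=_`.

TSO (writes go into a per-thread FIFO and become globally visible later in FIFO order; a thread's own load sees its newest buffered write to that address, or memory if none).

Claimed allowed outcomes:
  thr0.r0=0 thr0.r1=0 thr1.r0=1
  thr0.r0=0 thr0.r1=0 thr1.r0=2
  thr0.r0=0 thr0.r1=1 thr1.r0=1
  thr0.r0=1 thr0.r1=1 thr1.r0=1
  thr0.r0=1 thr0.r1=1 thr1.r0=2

missing: thr0.r0=0 thr0.r1=1 thr1.r0=2

outcome vector order: (thr0.r0,thr0.r1,thr1.r0)
TSO: 6 outcomes — {<0 0 1> <0 0 2> <0 1 1> <0 1 2> <1 1 1> <1 1 2>}
TSO∖claimed = {<0 1 2>}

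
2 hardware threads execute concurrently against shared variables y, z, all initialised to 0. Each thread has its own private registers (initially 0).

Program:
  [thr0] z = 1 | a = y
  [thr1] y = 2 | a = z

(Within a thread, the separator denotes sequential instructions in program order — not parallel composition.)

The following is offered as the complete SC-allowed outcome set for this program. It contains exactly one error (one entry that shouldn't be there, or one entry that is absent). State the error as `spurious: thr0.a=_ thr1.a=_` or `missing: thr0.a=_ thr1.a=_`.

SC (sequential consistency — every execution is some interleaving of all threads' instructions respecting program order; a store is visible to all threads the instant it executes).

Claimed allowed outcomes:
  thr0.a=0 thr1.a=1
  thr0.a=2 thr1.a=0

outcome vector order: (thr0.a,thr1.a)
under SC → 0/1; 2/0; 2/1
SC∖claimed = {2/1}

missing: thr0.a=2 thr1.a=1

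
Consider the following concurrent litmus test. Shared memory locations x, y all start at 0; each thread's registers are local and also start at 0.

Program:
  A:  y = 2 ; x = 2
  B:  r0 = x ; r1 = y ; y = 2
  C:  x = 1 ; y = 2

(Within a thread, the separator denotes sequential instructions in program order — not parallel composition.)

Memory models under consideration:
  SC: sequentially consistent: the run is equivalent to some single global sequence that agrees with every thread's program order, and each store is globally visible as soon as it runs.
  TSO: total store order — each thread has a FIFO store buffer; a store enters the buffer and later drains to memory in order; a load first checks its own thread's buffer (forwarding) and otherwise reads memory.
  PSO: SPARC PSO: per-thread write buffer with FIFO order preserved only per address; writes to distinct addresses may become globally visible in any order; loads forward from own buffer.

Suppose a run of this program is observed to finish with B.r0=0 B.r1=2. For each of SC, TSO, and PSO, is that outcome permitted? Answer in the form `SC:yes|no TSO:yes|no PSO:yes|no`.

outcome vector order: (B.r0,B.r1)
[SC] allowed = {(0,0); (0,2); (1,0); (1,2); (2,2)}
[TSO] allowed = {(0,0); (0,2); (1,0); (1,2); (2,2)}
[PSO] allowed = {(0,0); (0,2); (1,0); (1,2); (2,0); (2,2)}
target (0,2) ∈ {SC,TSO,PSO}

SC:yes TSO:yes PSO:yes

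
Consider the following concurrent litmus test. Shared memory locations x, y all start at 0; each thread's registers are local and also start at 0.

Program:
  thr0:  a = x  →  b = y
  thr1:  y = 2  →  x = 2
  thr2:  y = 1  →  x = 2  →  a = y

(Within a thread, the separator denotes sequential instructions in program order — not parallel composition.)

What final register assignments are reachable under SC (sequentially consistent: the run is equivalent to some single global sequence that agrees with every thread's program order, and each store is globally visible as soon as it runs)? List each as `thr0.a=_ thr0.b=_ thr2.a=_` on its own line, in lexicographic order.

thr0.a=0 thr0.b=0 thr2.a=1
thr0.a=0 thr0.b=0 thr2.a=2
thr0.a=0 thr0.b=1 thr2.a=1
thr0.a=0 thr0.b=1 thr2.a=2
thr0.a=0 thr0.b=2 thr2.a=1
thr0.a=0 thr0.b=2 thr2.a=2
thr0.a=2 thr0.b=1 thr2.a=1
thr0.a=2 thr0.b=1 thr2.a=2
thr0.a=2 thr0.b=2 thr2.a=1
thr0.a=2 thr0.b=2 thr2.a=2

outcome vector order: (thr0.a,thr0.b,thr2.a)
|SC outcomes| = 10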